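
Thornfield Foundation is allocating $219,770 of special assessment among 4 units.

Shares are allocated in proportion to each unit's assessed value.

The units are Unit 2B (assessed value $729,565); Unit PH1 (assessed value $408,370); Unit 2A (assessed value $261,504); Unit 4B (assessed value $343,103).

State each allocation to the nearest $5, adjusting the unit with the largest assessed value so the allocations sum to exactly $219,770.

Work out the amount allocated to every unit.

Unit 2B: $92,015 · Unit PH1: $51,505 · Unit 2A: $32,980 · Unit 4B: $43,270

Total assessed value = 729,565 + 408,370 + 261,504 + 343,103 = 1,742,542.
Proportional shares: Unit 2B 92,012.99; Unit PH1 51,503.77; Unit 2A 32,980.97; Unit 4B 43,272.27.
Rounded to nearest $5: Unit 2B $92,015; Unit PH1 $51,505; Unit 2A $32,980; Unit 4B $43,270. Sum = $219,770.
No rounding difference to absorb.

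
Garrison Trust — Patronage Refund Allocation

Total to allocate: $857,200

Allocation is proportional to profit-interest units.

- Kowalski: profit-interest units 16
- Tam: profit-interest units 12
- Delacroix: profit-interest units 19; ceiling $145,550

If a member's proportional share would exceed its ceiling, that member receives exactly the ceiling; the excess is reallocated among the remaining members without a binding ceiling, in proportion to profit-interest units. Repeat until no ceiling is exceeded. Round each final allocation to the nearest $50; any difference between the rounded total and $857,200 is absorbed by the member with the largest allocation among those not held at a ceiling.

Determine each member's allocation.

Combined profit-interest units = 47.
Proportional shares (ignoring caps): Kowalski 291,812.77; Tam 218,859.57; Delacroix 346,527.66.
Cap binds for Delacroix ($145,550); remaining pool $711,650 reallocated over remaining profit-interest units 28.
Redistributed shares: Kowalski 406,657.14 → $406,650; Tam 304,992.86 → $305,000.

Kowalski: $406,650 | Tam: $305,000 | Delacroix: $145,550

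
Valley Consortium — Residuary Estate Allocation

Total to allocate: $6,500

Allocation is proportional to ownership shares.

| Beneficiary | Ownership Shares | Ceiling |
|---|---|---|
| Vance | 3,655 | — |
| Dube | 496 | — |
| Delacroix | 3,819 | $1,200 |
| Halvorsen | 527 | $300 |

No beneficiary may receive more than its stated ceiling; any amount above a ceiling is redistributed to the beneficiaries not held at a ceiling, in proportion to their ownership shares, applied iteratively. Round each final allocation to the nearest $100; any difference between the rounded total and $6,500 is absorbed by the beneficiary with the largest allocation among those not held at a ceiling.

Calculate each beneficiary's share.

Combined ownership shares = 8,497.
Pro-rata shares before constraints: Vance 2,795.99; Dube 379.43; Delacroix 2,921.44; Halvorsen 403.14.
Held at cap: Delacroix ($1,200), Halvorsen ($300); balance $5,000 reallocated over remaining ownership shares 4,151.
Redistributed shares: Vance 4,402.55 → $4,400; Dube 597.45 → $600.

Vance: $4,400 · Dube: $600 · Delacroix: $1,200 · Halvorsen: $300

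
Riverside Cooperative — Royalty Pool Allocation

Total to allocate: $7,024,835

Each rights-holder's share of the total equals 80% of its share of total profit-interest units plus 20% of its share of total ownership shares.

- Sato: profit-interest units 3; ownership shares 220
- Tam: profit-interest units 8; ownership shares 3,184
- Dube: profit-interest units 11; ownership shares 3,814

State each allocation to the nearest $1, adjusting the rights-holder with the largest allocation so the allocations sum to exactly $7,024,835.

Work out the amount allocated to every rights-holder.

Totals — profit-interest units 22, ownership shares 7,218.
Composite weights (80% profit-interest units + 20% ownership shares): Sato 0.1152; Tam 0.3791; Dube 0.5057.
Unrounded shares: Sato 809,168.13; Tam 2,663,346.60; Dube 3,552,320.28.
Rounded to nearest $1: Sato $809,168; Tam $2,663,347; Dube $3,552,320. Sum = $7,024,835.
Sum already equals the total — no adjustment.

Sato: $809,168 | Tam: $2,663,347 | Dube: $3,552,320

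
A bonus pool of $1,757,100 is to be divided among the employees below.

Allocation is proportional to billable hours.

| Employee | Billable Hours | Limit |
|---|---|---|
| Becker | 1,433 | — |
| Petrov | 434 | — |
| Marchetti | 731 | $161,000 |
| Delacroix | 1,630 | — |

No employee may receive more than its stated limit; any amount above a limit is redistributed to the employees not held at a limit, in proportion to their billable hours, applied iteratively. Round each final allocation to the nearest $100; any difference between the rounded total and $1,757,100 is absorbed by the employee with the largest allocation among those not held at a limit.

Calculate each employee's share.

Total billable hours = 4,228.
Unconstrained shares: Becker 595,535.55; Petrov 180,364.57; Marchetti 303,793.78; Delacroix 677,406.10.
Held at cap: Marchetti ($161,000); balance $1,596,100 reallocated over remaining billable hours 3,497.
Shares after redistribution: Becker 654,049.56 → $654,000; Petrov 198,086.19 → $198,100; Delacroix 743,964.26 → $744,000.

Becker: $654,000 | Petrov: $198,100 | Marchetti: $161,000 | Delacroix: $744,000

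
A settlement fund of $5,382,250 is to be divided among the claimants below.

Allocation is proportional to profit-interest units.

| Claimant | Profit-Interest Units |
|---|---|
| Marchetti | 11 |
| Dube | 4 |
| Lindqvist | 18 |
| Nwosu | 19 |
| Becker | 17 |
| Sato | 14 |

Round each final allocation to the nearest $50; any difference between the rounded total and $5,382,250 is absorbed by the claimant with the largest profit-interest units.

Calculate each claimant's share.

Marchetti: $713,300 · Dube: $259,400 · Lindqvist: $1,167,250 · Nwosu: $1,232,050 · Becker: $1,102,400 · Sato: $907,850

Combined profit-interest units = 11 + 4 + 18 + 19 + 17 + 14 = 83.
Proportional shares: Marchetti 713,310.24; Dube 259,385.54; Lindqvist 1,167,234.94; Nwosu 1,232,081.33; Becker 1,102,388.55; Sato 907,849.40.
After rounding ($50): Marchetti $713,300; Dube $259,400; Lindqvist $1,167,250; Nwosu $1,232,100; Becker $1,102,400; Sato $907,850. Sum = $5,382,300.
Difference $5,382,250 − $5,382,300 = −$50 applied to largest profit-interest units (Nwosu): Nwosu becomes $1,232,050.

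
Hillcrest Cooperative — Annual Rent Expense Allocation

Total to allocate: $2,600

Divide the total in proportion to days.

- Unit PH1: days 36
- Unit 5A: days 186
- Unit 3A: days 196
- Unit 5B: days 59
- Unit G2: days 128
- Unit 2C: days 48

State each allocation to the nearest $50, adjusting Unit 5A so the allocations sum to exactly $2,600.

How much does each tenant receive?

Days total: 653.
Raw shares: Unit PH1 36/653 × $2,600 = 143.34; Unit 5A 186/653 × $2,600 = 740.58; Unit 3A 196/653 × $2,600 = 780.40; Unit 5B 59/653 × $2,600 = 234.92; Unit G2 128/653 × $2,600 = 509.65; Unit 2C 48/653 × $2,600 = 191.12.
Rounded to nearest $50: Unit PH1 $150; Unit 5A $750; Unit 3A $800; Unit 5B $250; Unit G2 $500; Unit 2C $200. Sum = $2,650.
Difference $2,600 − $2,650 = −$50 applied to Unit 5A: Unit 5A becomes $700.

Unit PH1: $150; Unit 5A: $700; Unit 3A: $800; Unit 5B: $250; Unit G2: $500; Unit 2C: $200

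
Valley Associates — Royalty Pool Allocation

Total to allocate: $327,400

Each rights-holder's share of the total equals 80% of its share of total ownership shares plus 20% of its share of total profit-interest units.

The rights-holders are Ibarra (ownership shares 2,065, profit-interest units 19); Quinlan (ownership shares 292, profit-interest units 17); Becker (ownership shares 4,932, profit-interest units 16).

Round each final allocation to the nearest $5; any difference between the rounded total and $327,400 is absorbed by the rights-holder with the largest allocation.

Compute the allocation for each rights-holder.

Ibarra: $98,130 · Quinlan: $31,900 · Becker: $197,370

Ownership shares total 7,289; profit-interest units total 52.
Blended shares (80% ownership shares + 20% profit-interest units): Ibarra 0.2997; Quinlan 0.0974; Becker 0.6028.
Raw shares: Ibarra 98,128.27; Quinlan 31,899.53; Becker 197,372.20.
After rounding ($5): Ibarra $98,130; Quinlan $31,900; Becker $197,370. Sum = $327,400.
Sum already equals the total — no adjustment.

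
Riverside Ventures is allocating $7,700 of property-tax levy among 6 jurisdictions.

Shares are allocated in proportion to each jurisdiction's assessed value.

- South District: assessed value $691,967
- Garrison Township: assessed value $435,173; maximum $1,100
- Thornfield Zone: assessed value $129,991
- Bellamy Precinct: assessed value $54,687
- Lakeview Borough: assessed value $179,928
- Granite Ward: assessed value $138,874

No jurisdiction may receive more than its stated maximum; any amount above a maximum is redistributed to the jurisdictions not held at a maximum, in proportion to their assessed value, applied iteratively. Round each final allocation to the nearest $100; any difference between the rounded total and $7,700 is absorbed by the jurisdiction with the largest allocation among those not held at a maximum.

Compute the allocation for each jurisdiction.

South District: $3,800 | Garrison Township: $1,100 | Thornfield Zone: $700 | Bellamy Precinct: $300 | Lakeview Borough: $1,000 | Granite Ward: $800

Total assessed value = 1,630,620.
Proportional shares (ignoring caps): South District 3,267.56; Garrison Township 2,054.94; Thornfield Zone 613.83; Bellamy Precinct 258.24; Lakeview Borough 849.64; Granite Ward 655.78.
Held at cap: Garrison Township ($1,100); balance $6,600 reallocated over remaining assessed value 1,195,447.
Shares after redistribution: South District 3,820.31 → $3,800; Thornfield Zone 717.67 → $700; Bellamy Precinct 301.92 → $300; Lakeview Borough 993.37 → $1,000; Granite Ward 766.72 → $800.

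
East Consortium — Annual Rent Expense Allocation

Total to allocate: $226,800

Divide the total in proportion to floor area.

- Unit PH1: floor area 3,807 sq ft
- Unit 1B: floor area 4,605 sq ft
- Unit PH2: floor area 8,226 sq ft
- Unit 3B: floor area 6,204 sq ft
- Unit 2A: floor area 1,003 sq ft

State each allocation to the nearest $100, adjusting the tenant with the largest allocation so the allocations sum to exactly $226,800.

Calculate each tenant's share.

Unit PH1: $36,200 | Unit 1B: $43,800 | Unit PH2: $78,300 | Unit 3B: $59,000 | Unit 2A: $9,500

Floor area total: 23,845.
Proportional shares: Unit PH1 3,807/23,845 × $226,800 = 36,210.01; Unit 1B 4,605/23,845 × $226,800 = 43,800.13; Unit PH2 8,226/23,845 × $226,800 = 78,241.01; Unit 3B 6,204/23,845 × $226,800 = 59,008.90; Unit 2A 1,003/23,845 × $226,800 = 9,539.96.
At nearest $100: Unit PH1 $36,200; Unit 1B $43,800; Unit PH2 $78,200; Unit 3B $59,000; Unit 2A $9,500. Sum = $226,700.
Difference $226,800 − $226,700 = +$100 applied to largest allocation (Unit PH2): Unit PH2 becomes $78,300.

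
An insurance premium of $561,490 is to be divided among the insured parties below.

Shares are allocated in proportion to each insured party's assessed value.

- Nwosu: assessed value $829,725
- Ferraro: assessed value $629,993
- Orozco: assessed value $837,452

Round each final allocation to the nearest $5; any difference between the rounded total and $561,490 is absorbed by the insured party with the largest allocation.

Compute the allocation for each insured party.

Nwosu: $202,805 | Ferraro: $153,985 | Orozco: $204,700

Assessed value total: 2,297,170.
Raw shares: Nwosu 829,725/2,297,170 × $561,490 = 202,807.06; Ferraro 629,993/2,297,170 × $561,490 = 153,987.20; Orozco 837,452/2,297,170 × $561,490 = 204,695.74.
At nearest $5: Nwosu $202,805; Ferraro $153,985; Orozco $204,695. Sum = $561,485.
Difference $561,490 − $561,485 = +$5 applied to largest allocation (Orozco): Orozco becomes $204,700.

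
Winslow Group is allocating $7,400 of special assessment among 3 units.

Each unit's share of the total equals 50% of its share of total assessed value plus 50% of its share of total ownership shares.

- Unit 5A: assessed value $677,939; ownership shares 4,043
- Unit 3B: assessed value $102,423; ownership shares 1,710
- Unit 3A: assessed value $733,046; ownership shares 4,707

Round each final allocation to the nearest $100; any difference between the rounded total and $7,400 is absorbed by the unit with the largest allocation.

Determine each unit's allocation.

Assessed value total 1,513,408; ownership shares total 10,460.
Combined weights (50% assessed value + 50% ownership shares): Unit 5A 0.4172; Unit 3B 0.1156; Unit 3A 0.4672.
Pro-rata amounts: Unit 5A 3,087.56; Unit 3B 855.28; Unit 3A 3,457.16.
After rounding ($100): Unit 5A $3,100; Unit 3B $900; Unit 3A $3,500. Sum = $7,500.
Difference $7,400 − $7,500 = −$100 applied to largest allocation (Unit 3A): Unit 3A becomes $3,400.

Unit 5A: $3,100 · Unit 3B: $900 · Unit 3A: $3,400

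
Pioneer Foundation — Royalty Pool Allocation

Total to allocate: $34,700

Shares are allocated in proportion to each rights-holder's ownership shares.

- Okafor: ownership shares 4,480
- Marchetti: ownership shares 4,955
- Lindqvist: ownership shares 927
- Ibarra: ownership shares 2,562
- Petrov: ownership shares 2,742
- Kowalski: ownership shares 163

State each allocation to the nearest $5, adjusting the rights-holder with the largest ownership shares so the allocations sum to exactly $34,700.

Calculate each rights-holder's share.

Okafor: $9,820 | Marchetti: $10,870 | Lindqvist: $2,030 | Ibarra: $5,615 | Petrov: $6,010 | Kowalski: $355

Sum of ownership shares: 15,829.
Proportional shares: Okafor 4,480/15,829 × $34,700 = 9,820.96; Marchetti 4,955/15,829 × $34,700 = 10,862.25; Lindqvist 927/15,829 × $34,700 = 2,032.15; Ibarra 2,562/15,829 × $34,700 = 5,616.36; Petrov 2,742/15,829 × $34,700 = 6,010.95; Kowalski 163/15,829 × $34,700 = 357.33.
At nearest $5: Okafor $9,820; Marchetti $10,860; Lindqvist $2,030; Ibarra $5,615; Petrov $6,010; Kowalski $355. Sum = $34,690.
Difference $34,700 − $34,690 = +$10 applied to largest ownership shares (Marchetti): Marchetti becomes $10,870.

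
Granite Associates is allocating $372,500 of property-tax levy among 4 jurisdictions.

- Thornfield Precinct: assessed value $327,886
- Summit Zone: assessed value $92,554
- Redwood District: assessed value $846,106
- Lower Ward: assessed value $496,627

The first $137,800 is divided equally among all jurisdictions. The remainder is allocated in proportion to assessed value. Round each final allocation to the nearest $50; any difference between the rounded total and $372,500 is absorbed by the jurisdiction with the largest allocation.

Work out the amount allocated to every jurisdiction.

Thornfield Precinct: $78,100; Summit Zone: $46,750; Redwood District: $147,100; Lower Ward: $100,550

$137,800 shared equally gives $34,450 per jurisdiction.
Remainder $234,700 by assessed value (total 1,763,173): Thornfield Precinct 43,645.66 → $43,650; Summit Zone 12,320.08 → $12,300; Redwood District 112,627.11 → $112,650; Lower Ward 66,107.16 → $66,100.
Totals: Thornfield Precinct $34,450 + $43,650 = $78,100; Summit Zone $34,450 + $12,300 = $46,750; Redwood District $34,450 + $112,650 = $147,100; Lower Ward $34,450 + $66,100 = $100,550.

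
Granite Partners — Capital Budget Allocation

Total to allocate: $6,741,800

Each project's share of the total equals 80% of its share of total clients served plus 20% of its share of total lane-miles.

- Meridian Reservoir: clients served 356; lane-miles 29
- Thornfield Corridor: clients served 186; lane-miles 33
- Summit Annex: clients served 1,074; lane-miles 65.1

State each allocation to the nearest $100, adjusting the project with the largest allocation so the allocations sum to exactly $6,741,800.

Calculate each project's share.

Clients served total 1,616; lane-miles total 127.1.
Composite weights (80% clients served + 20% lane-miles): Meridian Reservoir 0.2219; Thornfield Corridor 0.1440; Summit Annex 0.6341.
Proportional shares: Meridian Reservoir 1,495,809.80; Thornfield Corridor 970,865.21; Summit Annex 4,275,125.00.
At nearest $100: Meridian Reservoir $1,495,800; Thornfield Corridor $970,900; Summit Annex $4,275,100. Sum = $6,741,800.
Rounded total matches; no reconciliation needed.

Meridian Reservoir: $1,495,800 | Thornfield Corridor: $970,900 | Summit Annex: $4,275,100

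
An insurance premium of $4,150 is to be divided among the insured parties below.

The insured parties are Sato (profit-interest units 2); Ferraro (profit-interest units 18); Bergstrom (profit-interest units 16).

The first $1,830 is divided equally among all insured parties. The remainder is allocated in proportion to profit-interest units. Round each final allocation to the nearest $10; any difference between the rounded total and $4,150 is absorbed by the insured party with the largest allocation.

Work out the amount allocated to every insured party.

First tranche $1,830 split equally: $610 each.
Remainder $2,320 by profit-interest units (total 36): Sato 128.89 → $130; Ferraro 1,160.00 → $1,160; Bergstrom 1,031.11 → $1,030.
Totals: Sato $610 + $130 = $740; Ferraro $610 + $1,160 = $1,770; Bergstrom $610 + $1,030 = $1,640.

Sato: $740; Ferraro: $1,770; Bergstrom: $1,640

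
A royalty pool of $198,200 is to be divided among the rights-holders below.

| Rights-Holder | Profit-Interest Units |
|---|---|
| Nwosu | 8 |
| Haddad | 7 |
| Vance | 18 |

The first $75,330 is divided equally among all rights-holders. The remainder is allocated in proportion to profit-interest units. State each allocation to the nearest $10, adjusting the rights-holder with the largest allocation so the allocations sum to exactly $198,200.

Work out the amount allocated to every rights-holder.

Nwosu: $54,900 · Haddad: $51,170 · Vance: $92,130

$75,330 shared equally gives $25,110 per rights-holder.
Remainder $122,870 by profit-interest units (total 33): Nwosu 29,786.67 → $29,790; Haddad 26,063.33 → $26,060; Vance 67,020.00 → $67,020.
Totals: Nwosu $25,110 + $29,790 = $54,900; Haddad $25,110 + $26,060 = $51,170; Vance $25,110 + $67,020 = $92,130.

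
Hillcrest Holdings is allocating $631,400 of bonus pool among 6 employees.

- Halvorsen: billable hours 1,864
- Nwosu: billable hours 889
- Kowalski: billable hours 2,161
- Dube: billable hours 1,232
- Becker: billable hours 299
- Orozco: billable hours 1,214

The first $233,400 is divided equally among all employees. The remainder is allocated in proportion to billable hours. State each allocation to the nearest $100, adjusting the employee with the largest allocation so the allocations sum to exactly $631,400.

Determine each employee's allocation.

Equal tier: $233,400 ÷ 6 = $38,900 apiece.
Remainder $398,000 by billable hours (total 7,659): Halvorsen 96,862.78 → $96,900; Nwosu 46,196.89 → $46,200; Kowalski 112,296.38 → $112,300; Dube 64,020.89 → $64,000; Becker 15,537.54 → $15,500; Orozco 63,085.52 → $63,100.
Totals: Halvorsen $38,900 + $96,900 = $135,800; Nwosu $38,900 + $46,200 = $85,100; Kowalski $38,900 + $112,300 = $151,200; Dube $38,900 + $64,000 = $102,900; Becker $38,900 + $15,500 = $54,400; Orozco $38,900 + $63,100 = $102,000.

Halvorsen: $135,800 | Nwosu: $85,100 | Kowalski: $151,200 | Dube: $102,900 | Becker: $54,400 | Orozco: $102,000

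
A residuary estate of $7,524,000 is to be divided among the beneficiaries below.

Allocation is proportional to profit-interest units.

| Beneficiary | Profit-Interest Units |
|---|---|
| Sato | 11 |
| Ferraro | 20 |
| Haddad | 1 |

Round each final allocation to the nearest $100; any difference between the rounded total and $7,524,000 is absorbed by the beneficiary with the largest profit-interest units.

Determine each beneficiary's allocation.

Sato: $2,586,400 · Ferraro: $4,702,500 · Haddad: $235,100

Profit-interest units total: 11 + 20 + 1 = 32.
Pro-rata amounts: Sato 2,586,375.00; Ferraro 4,702,500.00; Haddad 235,125.00.
After rounding ($100): Sato $2,586,400; Ferraro $4,702,500; Haddad $235,100. Sum = $7,524,000.
Rounded total matches; no reconciliation needed.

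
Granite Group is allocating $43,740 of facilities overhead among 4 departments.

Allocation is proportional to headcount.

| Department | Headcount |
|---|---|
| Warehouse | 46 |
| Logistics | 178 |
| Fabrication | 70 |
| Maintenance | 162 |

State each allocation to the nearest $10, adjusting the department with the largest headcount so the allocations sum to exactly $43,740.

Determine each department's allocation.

Warehouse: $4,410; Logistics: $17,080; Fabrication: $6,710; Maintenance: $15,540

Headcount total: 456.
Proportional shares: Warehouse 46/456 × $43,740 = 4,412.37; Logistics 178/456 × $43,740 = 17,073.95; Fabrication 70/456 × $43,740 = 6,714.47; Maintenance 162/456 × $43,740 = 15,539.21.
After rounding ($10): Warehouse $4,410; Logistics $17,070; Fabrication $6,710; Maintenance $15,540. Sum = $43,730.
Difference $43,740 − $43,730 = +$10 applied to largest headcount (Logistics): Logistics becomes $17,080.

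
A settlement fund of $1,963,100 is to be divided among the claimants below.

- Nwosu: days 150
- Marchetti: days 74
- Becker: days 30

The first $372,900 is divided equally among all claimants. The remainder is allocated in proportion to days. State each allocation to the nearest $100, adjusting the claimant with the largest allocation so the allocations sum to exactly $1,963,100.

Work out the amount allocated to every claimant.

Equal tier: $372,900 ÷ 3 = $124,300 apiece.
Remainder $1,590,200 by days (total 254): Nwosu 939,094.49 → $939,100; Marchetti 463,286.61 → $463,300; Becker 187,818.90 → $187,800.
Totals: Nwosu $124,300 + $939,100 = $1,063,400; Marchetti $124,300 + $463,300 = $587,600; Becker $124,300 + $187,800 = $312,100.

Nwosu: $1,063,400 | Marchetti: $587,600 | Becker: $312,100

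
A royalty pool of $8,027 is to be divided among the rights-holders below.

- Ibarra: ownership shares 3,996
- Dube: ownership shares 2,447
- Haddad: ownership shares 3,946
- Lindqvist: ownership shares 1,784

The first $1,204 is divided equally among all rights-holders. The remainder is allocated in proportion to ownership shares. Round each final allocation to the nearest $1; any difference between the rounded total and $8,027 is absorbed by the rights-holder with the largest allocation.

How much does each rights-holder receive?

Ibarra: $2,540 · Dube: $1,673 · Haddad: $2,513 · Lindqvist: $1,301

Equal tier: $1,204 ÷ 4 = $301 apiece.
Remainder $6,823 by ownership shares (total 12,173): Ibarra 2,239.77 → $2,240; Dube 1,371.55 → $1,372; Haddad 2,211.74 → $2,212; Lindqvist 999.94 → $1,000.
Rounding difference −$1 on remainder applied to Ibarra.
Totals: Ibarra $301 + $2,239 = $2,540; Dube $301 + $1,372 = $1,673; Haddad $301 + $2,212 = $2,513; Lindqvist $301 + $1,000 = $1,301.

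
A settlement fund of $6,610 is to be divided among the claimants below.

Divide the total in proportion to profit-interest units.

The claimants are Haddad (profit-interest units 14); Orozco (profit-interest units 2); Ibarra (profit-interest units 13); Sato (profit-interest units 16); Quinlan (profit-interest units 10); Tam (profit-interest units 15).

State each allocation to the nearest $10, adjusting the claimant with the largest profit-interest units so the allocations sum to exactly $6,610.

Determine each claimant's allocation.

Haddad: $1,320 · Orozco: $190 · Ibarra: $1,230 · Sato: $1,510 · Quinlan: $940 · Tam: $1,420

Profit-interest units total: 14 + 2 + 13 + 16 + 10 + 15 = 70.
Unrounded shares: Haddad 1,322.00; Orozco 188.86; Ibarra 1,227.57; Sato 1,510.86; Quinlan 944.29; Tam 1,416.43.
Rounded to nearest $10: Haddad $1,320; Orozco $190; Ibarra $1,230; Sato $1,510; Quinlan $940; Tam $1,420. Sum = $6,610.
Rounded total matches; no reconciliation needed.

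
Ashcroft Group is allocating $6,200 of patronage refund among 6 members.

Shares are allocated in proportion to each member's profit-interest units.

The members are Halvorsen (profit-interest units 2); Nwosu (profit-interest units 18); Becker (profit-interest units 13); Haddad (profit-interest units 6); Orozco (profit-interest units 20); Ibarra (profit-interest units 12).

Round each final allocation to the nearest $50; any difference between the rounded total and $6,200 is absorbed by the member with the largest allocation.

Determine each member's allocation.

Sum of profit-interest units: 71.
Unrounded shares: Halvorsen 2/71 × $6,200 = 174.65; Nwosu 18/71 × $6,200 = 1,571.83; Becker 13/71 × $6,200 = 1,135.21; Haddad 6/71 × $6,200 = 523.94; Orozco 20/71 × $6,200 = 1,746.48; Ibarra 12/71 × $6,200 = 1,047.89.
After rounding ($50): Halvorsen $150; Nwosu $1,550; Becker $1,150; Haddad $500; Orozco $1,750; Ibarra $1,050. Sum = $6,150.
Difference $6,200 − $6,150 = +$50 applied to largest allocation (Orozco): Orozco becomes $1,800.

Halvorsen: $150; Nwosu: $1,550; Becker: $1,150; Haddad: $500; Orozco: $1,800; Ibarra: $1,050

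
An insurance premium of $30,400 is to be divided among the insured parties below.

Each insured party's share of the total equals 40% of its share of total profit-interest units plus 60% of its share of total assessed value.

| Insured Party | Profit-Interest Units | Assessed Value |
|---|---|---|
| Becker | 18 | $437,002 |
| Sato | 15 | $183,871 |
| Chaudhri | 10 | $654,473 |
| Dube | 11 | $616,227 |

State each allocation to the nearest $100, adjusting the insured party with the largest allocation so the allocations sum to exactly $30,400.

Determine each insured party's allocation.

Profit-interest units total 54; assessed value total 1,891,573.
Composite weights (40% profit-interest units + 60% assessed value): Becker 0.2719; Sato 0.1694; Chaudhri 0.2817; Dube 0.2769.
Raw shares: Becker 8,267.24; Sato 5,150.80; Chaudhri 8,562.78; Dube 8,419.17.
After rounding ($100): Becker $8,300; Sato $5,200; Chaudhri $8,600; Dube $8,400. Sum = $30,500.
Difference $30,400 − $30,500 = −$100 applied to largest allocation (Chaudhri): Chaudhri becomes $8,500.

Becker: $8,300 · Sato: $5,200 · Chaudhri: $8,500 · Dube: $8,400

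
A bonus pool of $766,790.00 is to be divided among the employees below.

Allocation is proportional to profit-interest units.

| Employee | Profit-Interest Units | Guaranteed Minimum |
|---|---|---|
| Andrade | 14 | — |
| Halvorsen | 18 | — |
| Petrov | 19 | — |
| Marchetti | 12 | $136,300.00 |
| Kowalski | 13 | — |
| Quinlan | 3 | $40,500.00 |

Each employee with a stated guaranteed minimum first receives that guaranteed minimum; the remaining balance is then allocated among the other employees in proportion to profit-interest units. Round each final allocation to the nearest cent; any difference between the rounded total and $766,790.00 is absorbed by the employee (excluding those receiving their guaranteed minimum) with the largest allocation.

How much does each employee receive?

Fund the minimums — Marchetti $136,300.00; Quinlan $40,500.00. Balance $589,990.00.
Balance split over remaining profit-interest units 64: Andrade 129,060.3125 → $129,060.31; Halvorsen 165,934.6875 → $165,934.69; Petrov 175,153.2812 → $175,153.28; Kowalski 119,841.7188 → $119,841.72.

Andrade: $129,060.31 | Halvorsen: $165,934.69 | Petrov: $175,153.28 | Marchetti: $136,300.00 | Kowalski: $119,841.72 | Quinlan: $40,500.00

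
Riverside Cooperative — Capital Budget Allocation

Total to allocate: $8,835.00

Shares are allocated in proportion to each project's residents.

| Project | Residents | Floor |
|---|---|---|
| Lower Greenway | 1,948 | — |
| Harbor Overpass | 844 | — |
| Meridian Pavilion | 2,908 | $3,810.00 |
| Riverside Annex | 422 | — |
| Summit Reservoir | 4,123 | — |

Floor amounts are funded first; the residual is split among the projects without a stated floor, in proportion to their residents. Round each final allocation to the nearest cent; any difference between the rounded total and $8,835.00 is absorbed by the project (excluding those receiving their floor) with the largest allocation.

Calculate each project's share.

Lower Greenway: $1,334.16 | Harbor Overpass: $578.04 | Meridian Pavilion: $3,810.00 | Riverside Annex: $289.02 | Summit Reservoir: $2,823.78

Minimums first: Meridian Pavilion $3,810.00. Remaining pool $5,025.00.
Remaining pool split over remaining residents 7,337: Lower Greenway 1,334.1556 → $1,334.16; Harbor Overpass 578.0428 → $578.04; Riverside Annex 289.0214 → $289.02; Summit Reservoir 2,823.7802 → $2,823.78.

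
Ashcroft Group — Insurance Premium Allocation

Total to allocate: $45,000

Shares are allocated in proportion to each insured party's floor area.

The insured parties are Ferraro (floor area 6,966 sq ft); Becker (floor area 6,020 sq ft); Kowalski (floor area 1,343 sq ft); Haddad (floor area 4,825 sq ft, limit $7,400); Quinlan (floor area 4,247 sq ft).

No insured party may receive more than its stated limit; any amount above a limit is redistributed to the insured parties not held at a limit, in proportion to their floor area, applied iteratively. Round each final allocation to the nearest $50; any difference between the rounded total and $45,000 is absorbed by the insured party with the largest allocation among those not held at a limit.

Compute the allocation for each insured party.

Total floor area = 23,401.
Pro-rata shares before constraints: Ferraro 13,395.58; Becker 11,576.43; Kowalski 2,582.58; Haddad 9,278.45; Quinlan 8,166.96.
Cap binds for Haddad ($7,400); residual $37,600 reallocated over remaining floor area 18,576.
Shares after redistribution: Ferraro 14,100.00 → $14,100; Becker 12,185.19 → $12,200; Kowalski 2,718.39 → $2,700; Quinlan 8,596.43 → $8,600.

Ferraro: $14,100 | Becker: $12,200 | Kowalski: $2,700 | Haddad: $7,400 | Quinlan: $8,600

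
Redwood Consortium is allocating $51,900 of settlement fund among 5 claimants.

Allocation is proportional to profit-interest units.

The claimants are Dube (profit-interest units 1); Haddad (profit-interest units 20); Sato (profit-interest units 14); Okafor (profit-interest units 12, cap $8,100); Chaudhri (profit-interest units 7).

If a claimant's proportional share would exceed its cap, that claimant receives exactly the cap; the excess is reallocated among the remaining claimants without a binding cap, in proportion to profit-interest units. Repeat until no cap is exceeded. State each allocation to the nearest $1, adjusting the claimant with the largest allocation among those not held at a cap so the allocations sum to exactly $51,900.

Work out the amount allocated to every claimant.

Sum of profit-interest units: 54.
Proportional shares (ignoring caps): Dube 961.11; Haddad 19,222.22; Sato 13,455.56; Okafor 11,533.33; Chaudhri 6,727.78.
Cap binds for Okafor ($8,100); remaining pool $43,800 reallocated over remaining profit-interest units 42.
Shares after redistribution: Dube 1,042.86 → $1,043; Haddad 20,857.14 → $20,857; Sato 14,600.00 → $14,600; Chaudhri 7,300.00 → $7,300.

Dube: $1,043 | Haddad: $20,857 | Sato: $14,600 | Okafor: $8,100 | Chaudhri: $7,300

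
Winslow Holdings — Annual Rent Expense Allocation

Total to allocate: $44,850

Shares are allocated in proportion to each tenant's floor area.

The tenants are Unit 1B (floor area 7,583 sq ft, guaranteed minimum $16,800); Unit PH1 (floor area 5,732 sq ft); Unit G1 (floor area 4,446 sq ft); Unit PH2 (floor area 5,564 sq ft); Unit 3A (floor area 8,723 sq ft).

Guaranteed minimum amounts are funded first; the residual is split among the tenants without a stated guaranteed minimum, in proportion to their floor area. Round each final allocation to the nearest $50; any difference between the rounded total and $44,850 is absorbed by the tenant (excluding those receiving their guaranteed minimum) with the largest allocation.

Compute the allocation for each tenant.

Unit 1B: $16,800 · Unit PH1: $6,550 · Unit G1: $5,100 · Unit PH2: $6,400 · Unit 3A: $10,000

Fund the minimums — Unit 1B $16,800. Remaining pool $28,050.
Remaining pool split over remaining floor area 24,465: Unit PH1 6,571.94 → $6,550; Unit G1 5,097.50 → $5,100; Unit PH2 6,379.33 → $6,400; Unit 3A 10,001.23 → $10,000.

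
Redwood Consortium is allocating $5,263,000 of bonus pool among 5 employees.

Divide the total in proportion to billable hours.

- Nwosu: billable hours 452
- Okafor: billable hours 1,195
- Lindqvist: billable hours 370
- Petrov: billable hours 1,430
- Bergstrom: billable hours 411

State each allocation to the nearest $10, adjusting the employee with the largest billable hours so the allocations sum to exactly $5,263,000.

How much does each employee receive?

Nwosu: $616,610 | Okafor: $1,630,190 | Lindqvist: $504,750 | Petrov: $1,950,770 | Bergstrom: $560,680

Total billable hours = 452 + 1,195 + 370 + 1,430 + 411 = 3,858.
Raw shares: Nwosu 616,608.61; Okafor 1,630,193.11; Lindqvist 504,745.98; Petrov 1,950,775.01; Bergstrom 560,677.29.
At nearest $10: Nwosu $616,610; Okafor $1,630,190; Lindqvist $504,750; Petrov $1,950,780; Bergstrom $560,680. Sum = $5,263,010.
Difference $5,263,000 − $5,263,010 = −$10 applied to largest billable hours (Petrov): Petrov becomes $1,950,770.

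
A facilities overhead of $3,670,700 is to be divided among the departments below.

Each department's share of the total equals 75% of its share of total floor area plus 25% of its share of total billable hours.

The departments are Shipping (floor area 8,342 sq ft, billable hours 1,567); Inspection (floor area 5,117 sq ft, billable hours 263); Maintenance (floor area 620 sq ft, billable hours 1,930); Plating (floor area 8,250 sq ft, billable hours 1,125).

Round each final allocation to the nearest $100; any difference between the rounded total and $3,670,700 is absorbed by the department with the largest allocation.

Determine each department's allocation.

Shipping: $1,322,900 | Inspection: $680,300 | Maintenance: $439,000 | Plating: $1,228,500

Totals — floor area 22,329, billable hours 4,885.
Combined weights (75% floor area + 25% billable hours): Shipping 0.3604; Inspection 0.1853; Maintenance 0.1196; Plating 0.3347.
Raw shares: Shipping 1,322,885.89; Inspection 680,299.90; Maintenance 439,003.56; Plating 1,228,510.66.
After rounding ($100): Shipping $1,322,900; Inspection $680,300; Maintenance $439,000; Plating $1,228,500. Sum = $3,670,700.
Sum already equals the total — no adjustment.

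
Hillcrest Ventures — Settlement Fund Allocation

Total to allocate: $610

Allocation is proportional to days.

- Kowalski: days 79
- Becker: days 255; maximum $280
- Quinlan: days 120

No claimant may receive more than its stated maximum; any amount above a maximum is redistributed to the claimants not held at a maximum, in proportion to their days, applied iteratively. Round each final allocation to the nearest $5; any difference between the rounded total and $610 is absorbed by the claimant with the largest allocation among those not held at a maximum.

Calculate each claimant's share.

Combined days = 454.
Unconstrained shares: Kowalski 106.15; Becker 342.62; Quinlan 161.23.
Held at cap: Becker ($280); balance $330 reallocated over remaining days 199.
Shares after redistribution: Kowalski 131.01 → $130; Quinlan 198.99 → $200.

Kowalski: $130 · Becker: $280 · Quinlan: $200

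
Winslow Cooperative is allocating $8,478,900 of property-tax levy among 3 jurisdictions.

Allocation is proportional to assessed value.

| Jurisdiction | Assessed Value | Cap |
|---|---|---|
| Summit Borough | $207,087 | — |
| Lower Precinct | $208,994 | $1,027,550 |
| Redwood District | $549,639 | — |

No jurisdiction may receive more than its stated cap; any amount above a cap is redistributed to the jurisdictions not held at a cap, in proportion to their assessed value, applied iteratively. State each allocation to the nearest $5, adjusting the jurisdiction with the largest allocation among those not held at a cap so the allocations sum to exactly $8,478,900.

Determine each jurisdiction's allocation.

Summit Borough: $2,039,150; Lower Precinct: $1,027,550; Redwood District: $5,412,200

Total assessed value = 965,720.
Proportional shares (ignoring caps): Summit Borough 1,818,197.78; Lower Precinct 1,834,941.00; Redwood District 4,825,761.21.
Held at cap: Lower Precinct ($1,027,550); balance $7,451,350 reallocated over remaining assessed value 756,726.
Remaining shares: Summit Borough 2,039,149.86 → $2,039,150; Redwood District 5,412,200.14 → $5,412,200.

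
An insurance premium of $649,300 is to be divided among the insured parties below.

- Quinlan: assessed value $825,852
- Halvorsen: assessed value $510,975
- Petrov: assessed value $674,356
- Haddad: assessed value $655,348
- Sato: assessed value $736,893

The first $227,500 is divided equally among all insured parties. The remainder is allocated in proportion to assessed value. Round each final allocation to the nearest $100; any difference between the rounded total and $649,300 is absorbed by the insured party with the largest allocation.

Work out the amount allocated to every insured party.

Equal tier: $227,500 ÷ 5 = $45,500 apiece.
Remainder $421,800 by assessed value (total 3,403,424): Quinlan 102,351.15 → $102,400; Halvorsen 63,327.18 → $63,300; Petrov 83,575.65 → $83,600; Haddad 81,219.91 → $81,200; Sato 91,326.11 → $91,300.
Totals: Quinlan $45,500 + $102,400 = $147,900; Halvorsen $45,500 + $63,300 = $108,800; Petrov $45,500 + $83,600 = $129,100; Haddad $45,500 + $81,200 = $126,700; Sato $45,500 + $91,300 = $136,800.

Quinlan: $147,900 · Halvorsen: $108,800 · Petrov: $129,100 · Haddad: $126,700 · Sato: $136,800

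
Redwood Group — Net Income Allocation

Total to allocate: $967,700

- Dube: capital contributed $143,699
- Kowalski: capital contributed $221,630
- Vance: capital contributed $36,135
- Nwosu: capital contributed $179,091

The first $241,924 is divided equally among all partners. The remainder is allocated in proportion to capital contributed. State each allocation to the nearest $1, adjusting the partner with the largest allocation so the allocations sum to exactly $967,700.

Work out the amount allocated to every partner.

Dube: $240,125; Kowalski: $337,550; Vance: $105,655; Nwosu: $284,370

Equal tier: $241,924 ÷ 4 = $60,481 apiece.
Remainder $725,776 by capital contributed (total 580,555): Dube 179,644.11 → $179,644; Kowalski 277,068.90 → $277,069; Vance 45,173.87 → $45,174; Nwosu 223,889.12 → $223,889.
Totals: Dube $60,481 + $179,644 = $240,125; Kowalski $60,481 + $277,069 = $337,550; Vance $60,481 + $45,174 = $105,655; Nwosu $60,481 + $223,889 = $284,370.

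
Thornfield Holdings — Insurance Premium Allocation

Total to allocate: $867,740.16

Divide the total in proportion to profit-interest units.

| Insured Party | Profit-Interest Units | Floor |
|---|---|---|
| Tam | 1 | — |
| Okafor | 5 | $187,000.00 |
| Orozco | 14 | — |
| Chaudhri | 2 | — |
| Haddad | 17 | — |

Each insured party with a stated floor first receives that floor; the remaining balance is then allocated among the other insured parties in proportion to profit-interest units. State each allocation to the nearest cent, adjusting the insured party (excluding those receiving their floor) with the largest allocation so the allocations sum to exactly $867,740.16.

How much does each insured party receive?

Tam: $20,021.77 | Okafor: $187,000.00 | Orozco: $280,304.77 | Chaudhri: $40,043.54 | Haddad: $340,370.08

Guaranteed amounts: Okafor $187,000.00. Balance $680,740.16.
Balance split over remaining profit-interest units 34: Tam 20,021.7694 → $20,021.77; Orozco 280,304.7718 → $280,304.77; Chaudhri 40,043.5388 → $40,043.54; Haddad 340,370.0800 → $340,370.08.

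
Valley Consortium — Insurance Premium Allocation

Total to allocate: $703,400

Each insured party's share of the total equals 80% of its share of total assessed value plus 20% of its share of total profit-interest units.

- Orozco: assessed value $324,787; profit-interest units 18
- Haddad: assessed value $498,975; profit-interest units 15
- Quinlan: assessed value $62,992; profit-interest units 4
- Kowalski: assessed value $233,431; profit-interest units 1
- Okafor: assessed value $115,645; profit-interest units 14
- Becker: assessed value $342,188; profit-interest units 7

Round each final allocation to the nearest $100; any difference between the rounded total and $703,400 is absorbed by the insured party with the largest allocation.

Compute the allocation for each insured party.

Totals — assessed value 1,578,018, profit-interest units 59.
Combined weights (80% assessed value + 20% profit-interest units): Orozco 0.2257; Haddad 0.3038; Quinlan 0.0455; Kowalski 0.1217; Okafor 0.1061; Becker 0.1972.
Pro-rata amounts: Orozco 158,738.12; Haddad 213,700.20; Quinlan 32,000.53; Kowalski 85,625.72; Okafor 74,620.61; Becker 138,714.82.
At nearest $100: Orozco $158,700; Haddad $213,700; Quinlan $32,000; Kowalski $85,600; Okafor $74,600; Becker $138,700. Sum = $703,300.
Difference $703,400 − $703,300 = +$100 applied to largest allocation (Haddad): Haddad becomes $213,800.

Orozco: $158,700 · Haddad: $213,800 · Quinlan: $32,000 · Kowalski: $85,600 · Okafor: $74,600 · Becker: $138,700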